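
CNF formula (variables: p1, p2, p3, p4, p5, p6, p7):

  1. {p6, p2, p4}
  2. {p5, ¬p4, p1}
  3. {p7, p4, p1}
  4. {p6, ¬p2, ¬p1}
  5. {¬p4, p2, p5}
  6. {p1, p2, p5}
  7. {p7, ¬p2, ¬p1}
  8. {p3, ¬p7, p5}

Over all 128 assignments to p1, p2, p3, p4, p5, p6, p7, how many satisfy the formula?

Case analysis on p1 and p2:
  p1=T, p2=T: p4 free; 3 ways for (p3,p5,p6,p7) × 2^1 = 6.
  p1=T, p2=F: 15 of the 32 assignments to (p3,p4,p5,p6,p7) work.
  p1=F, p2=T: p6 free; 7 ways for (p3,p4,p5,p7) × 2^1 = 14.
  p1=F, p2=F: p3 free; 5 ways for (p4,p5,p6,p7) × 2^1 = 10.
Total: 6 + 15 + 14 + 10 = 45.

45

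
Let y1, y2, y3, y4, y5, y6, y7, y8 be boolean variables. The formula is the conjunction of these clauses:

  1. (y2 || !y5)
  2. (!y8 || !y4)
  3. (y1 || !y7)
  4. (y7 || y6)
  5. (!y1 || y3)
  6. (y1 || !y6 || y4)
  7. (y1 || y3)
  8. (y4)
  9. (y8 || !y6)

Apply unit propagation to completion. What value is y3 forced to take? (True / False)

(y4) stands alone — y4 = True.
(!y8 || !y4): since y4 = True, the clause reduces to (!y8). y8 = False.
In (!y6 || y8), y8 is now false; !y6 must hold, so y6 = False.
(y7 || y6) with y6 = False leaves only y7, so y7 = True.
(y1 || !y7) with y7 = True leaves only y1, so y1 = True.
(!y1 || y3) with y1 = True leaves only y3, so y3 = True.

True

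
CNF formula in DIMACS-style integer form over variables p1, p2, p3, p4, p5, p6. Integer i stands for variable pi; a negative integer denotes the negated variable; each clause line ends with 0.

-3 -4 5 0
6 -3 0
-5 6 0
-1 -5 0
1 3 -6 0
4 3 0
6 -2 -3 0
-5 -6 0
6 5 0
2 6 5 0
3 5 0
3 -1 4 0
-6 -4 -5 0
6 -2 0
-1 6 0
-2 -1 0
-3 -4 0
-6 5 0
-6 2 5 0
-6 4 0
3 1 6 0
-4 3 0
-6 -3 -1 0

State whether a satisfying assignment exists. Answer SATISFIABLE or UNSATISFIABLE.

p6 = True:
  propagation gives p5=False; an empty clause results — contradiction.
p6 = False:
  propagation gives p3=False, p5=False; an empty clause results — contradiction.
Every branch closes, so no satisfying assignment exists.

UNSATISFIABLE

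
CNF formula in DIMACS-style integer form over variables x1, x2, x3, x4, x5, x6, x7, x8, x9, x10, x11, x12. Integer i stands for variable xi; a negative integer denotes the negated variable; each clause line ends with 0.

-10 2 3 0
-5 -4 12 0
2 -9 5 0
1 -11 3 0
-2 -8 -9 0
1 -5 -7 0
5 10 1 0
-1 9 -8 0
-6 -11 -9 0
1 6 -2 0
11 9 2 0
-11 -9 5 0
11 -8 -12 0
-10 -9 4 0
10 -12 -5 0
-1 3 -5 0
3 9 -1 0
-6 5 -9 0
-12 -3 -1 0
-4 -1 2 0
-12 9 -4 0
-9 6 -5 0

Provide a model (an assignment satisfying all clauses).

x1=True, x2=False, x3=True, x4=False, x5=True, x6=False, x7=True, x8=False, x9=False, x10=True, x11=True, x12=False

Check each clause:
  1. (x3 \/ x2 \/ ~x10) — x3 is true.
  2. (~x4 \/ x12 \/ ~x5) — ~x4 is true.
  3. (~x9 \/ x5 \/ x2) — x5 is true.
  4. (x3 \/ ~x11 \/ x1) — x1 is true.
  5. (~x2 \/ ~x9 \/ ~x8) — ~x8 is true.
  6. (x1 \/ ~x5 \/ ~x7) — x1 is true.
  7. (x5 \/ x10 \/ x1) — x1 is true.
  8. (~x8 \/ ~x1 \/ x9) — ~x8 is true.
  9. (~x6 \/ ~x9 \/ ~x11) — ~x6 is true.
  10. (~x2 \/ x6 \/ x1) — x1 is true.
  11. (x2 \/ x11 \/ x9) — x11 is true.
  12. (x5 \/ ~x11 \/ ~x9) — x5 is true.
  13. (~x12 \/ x11 \/ ~x8) — ~x8 is true.
  14. (x4 \/ ~x9 \/ ~x10) — ~x9 is true.
  15. (~x5 \/ x10 \/ ~x12) — x10 is true.
  16. (~x1 \/ x3 \/ ~x5) — x3 is true.
  17. (x9 \/ x3 \/ ~x1) — x3 is true.
  18. (~x6 \/ ~x9 \/ x5) — ~x6 is true.
  19. (~x12 \/ ~x1 \/ ~x3) — ~x12 is true.
  20. (~x4 \/ x2 \/ ~x1) — ~x4 is true.
  21. (~x12 \/ ~x4 \/ x9) — ~x12 is true.
  22. (~x9 \/ ~x5 \/ x6) — ~x9 is true.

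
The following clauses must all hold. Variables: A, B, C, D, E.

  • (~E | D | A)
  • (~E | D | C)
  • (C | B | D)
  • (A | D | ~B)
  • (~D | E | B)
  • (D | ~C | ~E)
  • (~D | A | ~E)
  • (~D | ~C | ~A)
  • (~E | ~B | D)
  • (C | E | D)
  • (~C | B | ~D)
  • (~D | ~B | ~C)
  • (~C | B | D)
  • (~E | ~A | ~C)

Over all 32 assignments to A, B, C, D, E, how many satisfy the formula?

5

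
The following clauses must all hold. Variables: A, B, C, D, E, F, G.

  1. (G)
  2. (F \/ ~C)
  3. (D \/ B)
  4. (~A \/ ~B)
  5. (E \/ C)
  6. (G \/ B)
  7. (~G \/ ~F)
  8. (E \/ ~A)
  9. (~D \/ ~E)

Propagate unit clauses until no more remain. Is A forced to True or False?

False

Unit clause (G) sets G = True.
From (~F \/ ~G) and G = True: F = False.
(F \/ ~C) with F = False leaves only ~C, so C = False.
(E \/ C) with C = False leaves only E, so E = True.
In (~D \/ ~E), ~E is now false; ~D must hold, so D = False.
(B \/ D) with D = False leaves only B, so B = True.
In (~B \/ ~A), ~B is now false; ~A must hold, so A = False.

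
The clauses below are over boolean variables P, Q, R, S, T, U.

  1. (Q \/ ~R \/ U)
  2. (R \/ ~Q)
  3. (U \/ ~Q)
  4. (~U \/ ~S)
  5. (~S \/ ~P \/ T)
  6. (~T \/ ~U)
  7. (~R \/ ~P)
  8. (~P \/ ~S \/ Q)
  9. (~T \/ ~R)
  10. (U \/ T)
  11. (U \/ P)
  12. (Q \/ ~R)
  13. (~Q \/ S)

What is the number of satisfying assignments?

3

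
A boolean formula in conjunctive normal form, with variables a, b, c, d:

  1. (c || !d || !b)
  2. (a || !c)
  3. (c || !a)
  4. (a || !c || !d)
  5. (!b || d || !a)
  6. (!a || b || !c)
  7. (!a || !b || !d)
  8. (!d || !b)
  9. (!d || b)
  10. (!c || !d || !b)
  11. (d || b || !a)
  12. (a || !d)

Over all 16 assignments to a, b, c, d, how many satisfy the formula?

2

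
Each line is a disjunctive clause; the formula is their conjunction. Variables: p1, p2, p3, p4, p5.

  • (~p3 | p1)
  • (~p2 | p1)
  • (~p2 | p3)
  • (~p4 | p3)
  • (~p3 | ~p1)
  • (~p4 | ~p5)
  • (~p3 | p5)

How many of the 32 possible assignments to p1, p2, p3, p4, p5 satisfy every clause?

Satisfying assignments:
  p1=F p2=F p3=F p4=F p5=F
  p1=F p2=F p3=F p4=F p5=T
  p1=T p2=F p3=F p4=F p5=F
  p1=T p2=F p3=F p4=F p5=T
Count: 4.

4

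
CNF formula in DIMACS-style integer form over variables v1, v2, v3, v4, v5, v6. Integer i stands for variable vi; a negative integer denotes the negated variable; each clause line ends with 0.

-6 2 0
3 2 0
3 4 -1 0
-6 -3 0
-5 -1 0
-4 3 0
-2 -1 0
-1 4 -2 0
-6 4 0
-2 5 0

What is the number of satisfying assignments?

9

Split on v2, then v1.
  v2=1, v1=1: a clause becomes empty — 0.
  v2=1, v1=0: remaining (v3,v4,v5,v6) ∈ {(0,0,1,0); (1,0,1,0); (1,1,1,0)} — 3.
  v2=0, v1=1: remaining (v3,v4,v5,v6) ∈ {(1,0,0,0); (1,1,0,0)} — 2.
  v2=0, v1=0: remaining (v3,v4,v5,v6) ∈ {(1,0,0,0); (1,0,1,0); (1,1,0,0); (1,1,1,0)} — 4.
Total: 0 + 3 + 2 + 4 = 9.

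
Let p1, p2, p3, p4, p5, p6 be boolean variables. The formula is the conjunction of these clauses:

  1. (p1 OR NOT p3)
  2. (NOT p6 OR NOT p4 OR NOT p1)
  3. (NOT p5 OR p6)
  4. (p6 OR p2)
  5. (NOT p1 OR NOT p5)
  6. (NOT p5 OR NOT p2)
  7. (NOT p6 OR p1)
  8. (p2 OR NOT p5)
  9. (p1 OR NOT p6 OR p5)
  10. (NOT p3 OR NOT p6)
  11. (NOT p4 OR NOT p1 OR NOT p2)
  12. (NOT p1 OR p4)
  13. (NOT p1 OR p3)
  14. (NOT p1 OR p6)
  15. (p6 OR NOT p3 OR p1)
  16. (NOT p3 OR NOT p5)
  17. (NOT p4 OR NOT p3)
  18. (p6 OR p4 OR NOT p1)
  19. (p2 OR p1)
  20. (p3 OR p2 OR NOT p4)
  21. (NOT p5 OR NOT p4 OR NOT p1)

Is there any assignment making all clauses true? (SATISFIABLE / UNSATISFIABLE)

Try p1 = False.
  then p3 is forced to False.
  then p6 is forced to False.
  then p5 is forced to False.
  then p2 is forced to True.
p4 is now unconstrained; take p4 = False.
So p1=F, p2=T, p3=F, p4=F, p5=F, p6=F is a satisfying assignment.

SATISFIABLE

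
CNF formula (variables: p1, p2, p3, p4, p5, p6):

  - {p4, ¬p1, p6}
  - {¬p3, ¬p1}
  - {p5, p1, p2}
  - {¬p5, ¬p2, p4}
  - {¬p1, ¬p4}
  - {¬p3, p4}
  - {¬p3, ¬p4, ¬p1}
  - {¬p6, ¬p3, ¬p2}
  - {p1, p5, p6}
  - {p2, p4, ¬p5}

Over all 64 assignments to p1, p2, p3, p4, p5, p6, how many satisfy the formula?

Case analysis on p1 and p4:
  p1=T, p4=T: a clause becomes empty — 0.
  p1=T, p4=F: remaining (p2,p3,p5,p6) ∈ {(F,F,F,T); (T,F,F,T)} — 2.
  p1=F, p4=T: 8 of the 16 assignments to (p2,p3,p5,p6) work.
  p1=F, p4=F: remaining (p2,p3,p5,p6) ∈ {(T,F,F,T)} — 1.
Total: 0 + 2 + 8 + 1 = 11.

11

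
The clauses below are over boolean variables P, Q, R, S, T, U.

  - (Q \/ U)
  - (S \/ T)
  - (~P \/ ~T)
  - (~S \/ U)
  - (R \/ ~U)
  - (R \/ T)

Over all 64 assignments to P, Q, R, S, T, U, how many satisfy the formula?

Case analysis on T and U:
  T=T, U=T: remaining (P,Q,R,S) ∈ {(F,F,T,F); (F,F,T,T); (F,T,T,F); (F,T,T,T)} — 4.
  T=T, U=F: remaining (P,Q,R,S) ∈ {(F,T,F,F); (F,T,T,F)} — 2.
  T=F, U=T: remaining (P,Q,R,S) ∈ {(F,F,T,T); (F,T,T,T); (T,F,T,T); (T,T,T,T)} — 4.
  T=F, U=F: a clause becomes empty — 0.
Total: 4 + 2 + 4 + 0 = 10.

10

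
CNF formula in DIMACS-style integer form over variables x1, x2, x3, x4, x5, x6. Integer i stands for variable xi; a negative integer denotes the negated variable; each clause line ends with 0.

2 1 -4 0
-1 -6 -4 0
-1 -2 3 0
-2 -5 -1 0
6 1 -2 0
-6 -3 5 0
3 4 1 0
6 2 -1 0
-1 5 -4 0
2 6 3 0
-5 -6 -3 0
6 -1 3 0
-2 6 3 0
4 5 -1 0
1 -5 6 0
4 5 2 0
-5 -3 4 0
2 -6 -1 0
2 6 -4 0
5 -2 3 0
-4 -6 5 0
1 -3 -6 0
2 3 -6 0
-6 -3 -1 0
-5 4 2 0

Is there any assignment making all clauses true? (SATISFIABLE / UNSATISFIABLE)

SATISFIABLE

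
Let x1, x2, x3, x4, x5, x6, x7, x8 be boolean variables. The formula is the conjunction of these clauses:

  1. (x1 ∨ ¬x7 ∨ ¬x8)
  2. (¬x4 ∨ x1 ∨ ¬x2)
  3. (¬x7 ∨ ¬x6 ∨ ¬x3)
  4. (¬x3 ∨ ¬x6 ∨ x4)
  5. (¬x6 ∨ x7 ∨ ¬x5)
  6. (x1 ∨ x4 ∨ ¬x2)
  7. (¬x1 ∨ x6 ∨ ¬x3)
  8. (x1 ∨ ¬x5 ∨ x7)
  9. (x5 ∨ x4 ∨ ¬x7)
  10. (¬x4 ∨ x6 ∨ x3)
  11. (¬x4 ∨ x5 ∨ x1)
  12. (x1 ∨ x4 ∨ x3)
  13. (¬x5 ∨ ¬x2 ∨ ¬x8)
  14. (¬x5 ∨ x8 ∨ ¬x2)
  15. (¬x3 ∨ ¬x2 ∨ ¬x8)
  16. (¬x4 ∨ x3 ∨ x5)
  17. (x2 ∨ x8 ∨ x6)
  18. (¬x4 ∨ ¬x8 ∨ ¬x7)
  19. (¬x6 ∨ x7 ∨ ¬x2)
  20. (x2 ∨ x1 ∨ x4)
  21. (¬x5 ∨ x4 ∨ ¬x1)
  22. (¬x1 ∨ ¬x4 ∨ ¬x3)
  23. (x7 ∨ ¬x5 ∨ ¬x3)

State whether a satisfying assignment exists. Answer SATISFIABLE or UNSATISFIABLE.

Branch on x1: take x1 = True.
For the remaining variables, x2 = True, x3 = False, x4 = False, x5 = False, x6 = False, x7 = False, x8 = True works.
Every clause has at least one true literal under this assignment.
So x1=True, x2=True, x3=False, x4=False, x5=False, x6=False, x7=False, x8=True is a satisfying assignment.

SATISFIABLE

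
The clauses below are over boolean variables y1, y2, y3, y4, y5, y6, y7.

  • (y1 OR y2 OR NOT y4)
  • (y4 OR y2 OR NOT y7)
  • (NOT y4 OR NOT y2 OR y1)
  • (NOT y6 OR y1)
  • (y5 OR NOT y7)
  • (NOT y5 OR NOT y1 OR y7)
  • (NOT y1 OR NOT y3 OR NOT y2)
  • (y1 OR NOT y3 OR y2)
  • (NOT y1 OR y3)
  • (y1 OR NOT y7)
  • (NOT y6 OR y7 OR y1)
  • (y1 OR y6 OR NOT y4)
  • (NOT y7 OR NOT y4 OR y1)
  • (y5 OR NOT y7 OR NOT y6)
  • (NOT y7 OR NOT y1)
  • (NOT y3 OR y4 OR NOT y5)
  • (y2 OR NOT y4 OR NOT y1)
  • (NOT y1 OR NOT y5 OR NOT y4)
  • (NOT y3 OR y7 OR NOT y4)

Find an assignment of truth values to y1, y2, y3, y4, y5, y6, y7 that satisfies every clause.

Branch on y1: take y1 = False.
  then y6 is forced to False.
  then y7 is forced to False.
  then y4 is forced to False.
The remaining clauses are satisfied by y2 = True, y3 = True, y5 = False.

y1=False, y2=True, y3=True, y4=False, y5=False, y6=False, y7=False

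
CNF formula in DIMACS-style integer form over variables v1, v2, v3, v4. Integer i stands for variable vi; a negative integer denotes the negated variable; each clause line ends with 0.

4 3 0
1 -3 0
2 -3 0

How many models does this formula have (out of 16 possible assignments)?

6

Satisfying assignments:
  v1=0 v2=0 v3=0 v4=1
  v1=0 v2=1 v3=0 v4=1
  v1=1 v2=0 v3=0 v4=1
  v1=1 v2=1 v3=0 v4=1
  v1=1 v2=1 v3=1 v4=0
  v1=1 v2=1 v3=1 v4=1
That's 6 in total.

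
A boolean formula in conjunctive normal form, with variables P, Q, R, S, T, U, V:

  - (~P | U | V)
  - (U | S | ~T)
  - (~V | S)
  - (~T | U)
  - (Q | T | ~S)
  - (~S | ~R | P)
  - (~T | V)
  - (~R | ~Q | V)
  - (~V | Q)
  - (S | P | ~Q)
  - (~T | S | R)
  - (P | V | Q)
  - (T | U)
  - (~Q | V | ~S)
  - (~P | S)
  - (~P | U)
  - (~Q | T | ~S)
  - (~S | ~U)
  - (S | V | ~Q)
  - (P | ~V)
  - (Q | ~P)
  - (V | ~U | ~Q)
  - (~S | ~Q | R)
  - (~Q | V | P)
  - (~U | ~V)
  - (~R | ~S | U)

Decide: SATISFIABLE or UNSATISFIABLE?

UNSATISFIABLE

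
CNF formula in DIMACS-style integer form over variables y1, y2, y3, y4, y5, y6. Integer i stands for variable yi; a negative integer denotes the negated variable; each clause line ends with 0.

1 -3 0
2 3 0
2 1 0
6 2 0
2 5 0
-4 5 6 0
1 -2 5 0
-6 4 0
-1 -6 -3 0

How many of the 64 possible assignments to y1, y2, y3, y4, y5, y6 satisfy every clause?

Case analysis on y2 and y1:
  y2=1, y1=1: 8 of the 16 assignments to (y3,y4,y5,y6) work.
  y2=1, y1=0: remaining (y3,y4,y5,y6) ∈ {(0,0,1,0); (0,1,1,0); (0,1,1,1)} — 3.
  y2=0, y1=1: a clause becomes empty — 0.
  y2=0, y1=0: a clause becomes empty — 0.
Total: 8 + 3 + 0 + 0 = 11.

11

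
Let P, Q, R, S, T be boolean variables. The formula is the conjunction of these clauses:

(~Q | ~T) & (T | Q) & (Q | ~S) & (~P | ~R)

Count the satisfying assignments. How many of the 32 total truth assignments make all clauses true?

9

Case analysis on Q and T:
  Q=T, T=T: a clause becomes empty — 0.
  Q=T, T=F: S free; 3 ways for (P,R) × 2^1 = 6.
  Q=F, T=T: remaining (P,R,S) ∈ {(F,F,F); (F,T,F); (T,F,F)} — 3.
  Q=F, T=F: a clause becomes empty — 0.
Total: 0 + 6 + 3 + 0 = 9.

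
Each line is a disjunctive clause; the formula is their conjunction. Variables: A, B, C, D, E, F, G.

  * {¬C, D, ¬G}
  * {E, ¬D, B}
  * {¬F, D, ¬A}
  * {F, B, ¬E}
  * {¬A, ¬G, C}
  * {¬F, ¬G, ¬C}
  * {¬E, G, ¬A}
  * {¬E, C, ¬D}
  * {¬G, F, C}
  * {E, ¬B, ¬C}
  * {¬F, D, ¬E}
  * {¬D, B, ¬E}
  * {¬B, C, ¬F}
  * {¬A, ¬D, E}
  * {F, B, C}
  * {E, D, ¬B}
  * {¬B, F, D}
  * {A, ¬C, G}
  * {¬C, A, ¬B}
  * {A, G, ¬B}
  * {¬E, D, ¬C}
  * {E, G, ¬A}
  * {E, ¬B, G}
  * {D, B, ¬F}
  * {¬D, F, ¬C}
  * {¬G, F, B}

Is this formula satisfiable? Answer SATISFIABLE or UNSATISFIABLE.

UNSATISFIABLE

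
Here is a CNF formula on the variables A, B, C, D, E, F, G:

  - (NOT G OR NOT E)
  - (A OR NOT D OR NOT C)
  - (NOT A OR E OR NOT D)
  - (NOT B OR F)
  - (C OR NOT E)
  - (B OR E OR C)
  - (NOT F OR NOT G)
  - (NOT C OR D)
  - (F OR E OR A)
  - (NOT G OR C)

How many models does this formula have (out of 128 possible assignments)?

6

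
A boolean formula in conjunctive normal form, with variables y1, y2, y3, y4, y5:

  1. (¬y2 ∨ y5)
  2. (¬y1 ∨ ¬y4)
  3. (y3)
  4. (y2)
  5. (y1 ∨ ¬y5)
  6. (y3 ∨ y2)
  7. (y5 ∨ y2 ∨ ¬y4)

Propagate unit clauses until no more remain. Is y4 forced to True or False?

Unit clause (y3) sets y3 = True.
(y2) stands alone — y2 = True.
(y5 ∨ ¬y2) with y2 = True leaves only y5, so y5 = True.
From (¬y5 ∨ y1) and y5 = True: y1 = True.
In (¬y1 ∨ ¬y4), ¬y1 is now false; ¬y4 must hold, so y4 = False.

False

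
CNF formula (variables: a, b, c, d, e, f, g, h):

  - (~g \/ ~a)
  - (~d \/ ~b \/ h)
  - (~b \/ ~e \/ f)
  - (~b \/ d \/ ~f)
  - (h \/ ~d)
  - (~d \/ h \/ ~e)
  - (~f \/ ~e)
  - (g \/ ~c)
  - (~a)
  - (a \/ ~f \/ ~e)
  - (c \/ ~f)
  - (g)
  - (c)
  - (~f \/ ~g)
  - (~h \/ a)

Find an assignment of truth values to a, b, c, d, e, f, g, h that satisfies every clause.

a=F, b=F, c=T, d=F, e=T, f=F, g=T, h=F

Unit propagation: (~a) forces a = False.
Unit propagation: (g) forces g = True.
The clause (c) is unit: c must be True.
The clause (~f) is unit: f must be False.
(~h) is a unit clause, so h = False.
(~d) is a unit clause, so d = False.
Pure literal: b appears only negated; assign b = False.
e is now unconstrained; take e = True.
Check each clause:
  1. (~a \/ ~g) — ~a is true.
  2. (~d \/ ~b \/ h) — ~d is true.
  3. (~b \/ ~e \/ f) — ~b is true.
  4. (d \/ ~f \/ ~b) — ~f is true.
  5. (~d \/ h) — ~d is true.
  6. (h \/ ~e \/ ~d) — ~d is true.
  7. (~f \/ ~e) — ~f is true.
  8. (~c \/ g) — g is true.
  9. (~a) — ~a is true.
  10. (~e \/ ~f \/ a) — ~f is true.
  11. (c \/ ~f) — ~f is true.
  12. (g) — g is true.
  13. (c) — c is true.
  14. (~g \/ ~f) — ~f is true.
  15. (a \/ ~h) — ~h is true.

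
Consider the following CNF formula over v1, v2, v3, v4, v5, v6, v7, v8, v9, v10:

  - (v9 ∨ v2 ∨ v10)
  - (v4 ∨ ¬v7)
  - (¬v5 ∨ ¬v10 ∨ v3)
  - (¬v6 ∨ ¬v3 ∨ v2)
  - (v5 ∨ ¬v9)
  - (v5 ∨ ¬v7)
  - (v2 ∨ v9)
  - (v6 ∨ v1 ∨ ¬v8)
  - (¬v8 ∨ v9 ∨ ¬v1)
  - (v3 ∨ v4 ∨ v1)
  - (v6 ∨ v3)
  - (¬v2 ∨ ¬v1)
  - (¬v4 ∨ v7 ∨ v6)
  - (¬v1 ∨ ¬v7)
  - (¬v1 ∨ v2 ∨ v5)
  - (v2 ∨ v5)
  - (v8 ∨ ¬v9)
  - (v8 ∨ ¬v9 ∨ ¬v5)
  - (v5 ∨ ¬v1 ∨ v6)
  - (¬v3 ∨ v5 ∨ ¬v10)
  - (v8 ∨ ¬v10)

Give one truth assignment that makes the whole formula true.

v1 = 0, v2 = 1, v3 = 1, v4 = 1, v5 = 0, v6 = 1, v7 = 0, v8 = 1, v9 = 0, v10 = 0

Check each clause:
  1. (v2 ∨ v9 ∨ v10) — v2 is true.
  2. (¬v7 ∨ v4) — ¬v7 is true.
  3. (v3 ∨ ¬v10 ∨ ¬v5) — v3 is true.
  4. (¬v3 ∨ ¬v6 ∨ v2) — v2 is true.
  5. (¬v9 ∨ v5) — ¬v9 is true.
  6. (v5 ∨ ¬v7) — ¬v7 is true.
  7. (v9 ∨ v2) — v2 is true.
  8. (¬v8 ∨ v1 ∨ v6) — v6 is true.
  9. (¬v1 ∨ ¬v8 ∨ v9) — ¬v1 is true.
  10. (v3 ∨ v4 ∨ v1) — v3 is true.
  11. (v6 ∨ v3) — v3 is true.
  12. (¬v2 ∨ ¬v1) — ¬v1 is true.
  13. (v6 ∨ v7 ∨ ¬v4) — v6 is true.
  14. (¬v7 ∨ ¬v1) — ¬v7 is true.
  15. (¬v1 ∨ v5 ∨ v2) — v2 is true.
  16. (v5 ∨ v2) — v2 is true.
  17. (¬v9 ∨ v8) — v8 is true.
  18. (¬v9 ∨ v8 ∨ ¬v5) — v8 is true.
  19. (v5 ∨ ¬v1 ∨ v6) — ¬v1 is true.
  20. (v5 ∨ ¬v10 ∨ ¬v3) — ¬v10 is true.
  21. (v8 ∨ ¬v10) — v8 is true.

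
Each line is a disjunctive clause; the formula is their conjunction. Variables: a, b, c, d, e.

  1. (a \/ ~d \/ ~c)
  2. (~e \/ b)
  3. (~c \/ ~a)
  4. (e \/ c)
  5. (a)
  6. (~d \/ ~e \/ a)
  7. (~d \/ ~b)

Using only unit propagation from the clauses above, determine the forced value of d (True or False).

False

(a) is a unit clause: a = True.
(~a \/ ~c) with a = True leaves only ~c, so c = False.
In (e \/ c), c is now false; e must hold, so e = True.
From (b \/ ~e) and e = True: b = True.
From (~d \/ ~b) and b = True: d = False.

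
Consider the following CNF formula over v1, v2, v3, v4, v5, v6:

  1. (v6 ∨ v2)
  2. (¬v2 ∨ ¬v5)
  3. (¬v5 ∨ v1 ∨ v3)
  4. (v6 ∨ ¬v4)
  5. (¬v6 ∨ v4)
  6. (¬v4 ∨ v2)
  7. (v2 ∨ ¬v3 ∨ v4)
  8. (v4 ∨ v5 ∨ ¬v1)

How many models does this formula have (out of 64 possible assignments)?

The models are:
  v1=F v2=T v3=F v4=F v5=F v6=F
  v1=F v2=T v3=F v4=T v5=F v6=T
  v1=F v2=T v3=T v4=F v5=F v6=F
  v1=F v2=T v3=T v4=T v5=F v6=T
  v1=T v2=T v3=F v4=T v5=F v6=T
  v1=T v2=T v3=T v4=T v5=F v6=T
That's 6 in total.

6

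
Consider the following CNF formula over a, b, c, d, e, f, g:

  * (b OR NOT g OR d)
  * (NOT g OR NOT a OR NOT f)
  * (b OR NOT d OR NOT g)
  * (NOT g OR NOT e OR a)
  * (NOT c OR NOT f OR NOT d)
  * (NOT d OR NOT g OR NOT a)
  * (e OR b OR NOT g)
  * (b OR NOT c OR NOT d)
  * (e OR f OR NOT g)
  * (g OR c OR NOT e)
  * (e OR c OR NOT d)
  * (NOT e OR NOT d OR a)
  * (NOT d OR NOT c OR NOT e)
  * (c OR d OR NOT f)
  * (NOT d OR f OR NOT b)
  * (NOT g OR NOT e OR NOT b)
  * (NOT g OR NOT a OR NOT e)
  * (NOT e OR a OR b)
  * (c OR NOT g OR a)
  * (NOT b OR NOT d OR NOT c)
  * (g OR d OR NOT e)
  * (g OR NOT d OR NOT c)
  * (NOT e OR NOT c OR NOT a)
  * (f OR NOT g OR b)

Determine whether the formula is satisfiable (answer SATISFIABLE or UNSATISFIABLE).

Set a = False and propagate.
Branch on b: take b = True.
Try c = True.
  then d is forced to False.
The remaining clauses are satisfied by e = False, f = True, g = False.
Every clause has at least one true literal under this assignment.
So a = 0  b = 1  c = 1  d = 0  e = 0  f = 1  g = 0 is a satisfying assignment.

SATISFIABLE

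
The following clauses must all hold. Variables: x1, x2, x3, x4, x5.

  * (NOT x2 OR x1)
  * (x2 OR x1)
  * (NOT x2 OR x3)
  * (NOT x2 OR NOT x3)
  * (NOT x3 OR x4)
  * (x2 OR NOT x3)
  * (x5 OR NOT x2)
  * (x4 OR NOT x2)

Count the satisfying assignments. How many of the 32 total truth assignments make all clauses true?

4

Satisfying assignments:
  x1=1 x2=0 x3=0 x4=0 x5=0
  x1=1 x2=0 x3=0 x4=0 x5=1
  x1=1 x2=0 x3=0 x4=1 x5=0
  x1=1 x2=0 x3=0 x4=1 x5=1
Count: 4.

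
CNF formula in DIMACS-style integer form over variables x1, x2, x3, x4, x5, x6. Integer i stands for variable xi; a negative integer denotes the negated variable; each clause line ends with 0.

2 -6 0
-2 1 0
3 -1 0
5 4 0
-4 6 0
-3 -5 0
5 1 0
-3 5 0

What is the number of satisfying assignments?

1

The models are:
  x1=F x2=F x3=F x4=F x5=T x6=F
Count: 1.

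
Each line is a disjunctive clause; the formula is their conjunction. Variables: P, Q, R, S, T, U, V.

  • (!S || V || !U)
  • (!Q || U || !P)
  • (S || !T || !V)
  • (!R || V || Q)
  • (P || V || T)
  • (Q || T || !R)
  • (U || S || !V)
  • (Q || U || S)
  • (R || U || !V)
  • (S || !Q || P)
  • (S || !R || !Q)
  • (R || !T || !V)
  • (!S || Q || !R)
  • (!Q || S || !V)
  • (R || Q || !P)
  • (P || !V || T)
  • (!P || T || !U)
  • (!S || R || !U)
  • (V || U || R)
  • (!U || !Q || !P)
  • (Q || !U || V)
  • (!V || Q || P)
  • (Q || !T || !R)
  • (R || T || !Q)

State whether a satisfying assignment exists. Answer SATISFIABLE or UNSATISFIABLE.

SATISFIABLE

Branch on P: take P = False.
Branch on Q: take Q = True.
  then S is forced to True.
Try R = True.
For the remaining variables, T = True, U = False, V = False works.
So P=F, Q=T, R=T, S=T, T=T, U=F, V=F is a satisfying assignment.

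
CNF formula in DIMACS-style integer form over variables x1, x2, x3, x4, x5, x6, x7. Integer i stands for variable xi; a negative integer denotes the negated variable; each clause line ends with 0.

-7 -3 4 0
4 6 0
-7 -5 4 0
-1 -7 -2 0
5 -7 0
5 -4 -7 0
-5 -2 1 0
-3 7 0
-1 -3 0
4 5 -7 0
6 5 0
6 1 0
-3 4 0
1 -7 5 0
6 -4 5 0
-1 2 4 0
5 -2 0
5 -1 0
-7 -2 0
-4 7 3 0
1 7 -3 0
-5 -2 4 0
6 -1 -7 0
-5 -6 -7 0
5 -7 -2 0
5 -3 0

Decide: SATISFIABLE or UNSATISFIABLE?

Set x1 = False and propagate.
  then x6 is forced to True.
For the remaining variables, x2 = False, x3 = False, x4 = False, x5 = False, x7 = False works.
Every clause has at least one true literal under this assignment.
So x1 = False, x2 = False, x3 = False, x4 = False, x5 = False, x6 = True, x7 = False is a satisfying assignment.

SATISFIABLE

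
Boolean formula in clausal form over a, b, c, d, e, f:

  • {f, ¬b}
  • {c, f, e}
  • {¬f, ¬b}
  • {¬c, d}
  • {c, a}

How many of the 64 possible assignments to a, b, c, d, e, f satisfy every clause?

14

Case analysis on c and f:
  c=T, f=T: remaining (a,b,d,e) ∈ {(F,F,T,F); (F,F,T,T); (T,F,T,F); (T,F,T,T)} — 4.
  c=T, f=F: remaining (a,b,d,e) ∈ {(F,F,T,F); (F,F,T,T); (T,F,T,F); (T,F,T,T)} — 4.
  c=F, f=T: remaining (a,b,d,e) ∈ {(T,F,F,F); (T,F,F,T); (T,F,T,F); (T,F,T,T)} — 4.
  c=F, f=F: remaining (a,b,d,e) ∈ {(T,F,F,T); (T,F,T,T)} — 2.
Total: 4 + 4 + 4 + 2 = 14.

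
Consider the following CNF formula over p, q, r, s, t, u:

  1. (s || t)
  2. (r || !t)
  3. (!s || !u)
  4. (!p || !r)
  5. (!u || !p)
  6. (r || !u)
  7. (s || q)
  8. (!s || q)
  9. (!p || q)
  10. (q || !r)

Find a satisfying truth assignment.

p = F, q = T, r = T, s = F, t = T, u = F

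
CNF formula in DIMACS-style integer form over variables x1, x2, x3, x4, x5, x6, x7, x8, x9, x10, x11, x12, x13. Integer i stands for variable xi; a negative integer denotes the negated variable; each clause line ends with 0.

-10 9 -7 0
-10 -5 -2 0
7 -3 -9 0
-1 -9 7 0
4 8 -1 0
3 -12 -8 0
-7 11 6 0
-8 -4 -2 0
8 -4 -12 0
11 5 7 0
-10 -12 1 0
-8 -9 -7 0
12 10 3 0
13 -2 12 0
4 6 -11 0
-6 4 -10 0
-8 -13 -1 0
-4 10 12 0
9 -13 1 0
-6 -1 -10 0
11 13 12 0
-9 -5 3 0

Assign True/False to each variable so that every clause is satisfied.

x1=F  x2=F  x3=F  x4=F  x5=T  x6=T  x7=F  x8=F  x9=F  x10=F  x11=F  x12=T  x13=F

Check each clause:
  1. (x9 || !x7 || !x10) — !x7 is true.
  2. (!x5 || !x2 || !x10) — !x10 is true.
  3. (!x3 || !x9 || x7) — !x9 is true.
  4. (x7 || !x1 || !x9) — !x1 is true.
  5. (x4 || !x1 || x8) — !x1 is true.
  6. (!x8 || x3 || !x12) — !x8 is true.
  7. (!x7 || x11 || x6) — !x7 is true.
  8. (!x4 || !x8 || !x2) — !x8 is true.
  9. (!x4 || !x12 || x8) — !x4 is true.
  10. (x7 || x5 || x11) — x5 is true.
  11. (!x10 || x1 || !x12) — !x10 is true.
  12. (!x8 || !x9 || !x7) — !x8 is true.
  13. (x10 || x3 || x12) — x12 is true.
  14. (x12 || !x2 || x13) — x12 is true.
  15. (x4 || x6 || !x11) — !x11 is true.
  16. (x4 || !x6 || !x10) — !x10 is true.
  17. (!x1 || !x8 || !x13) — !x8 is true.
  18. (x10 || !x4 || x12) — x12 is true.
  19. (!x13 || x9 || x1) — !x13 is true.
  20. (!x10 || !x6 || !x1) — !x10 is true.
  21. (x13 || x12 || x11) — x12 is true.
  22. (x3 || !x9 || !x5) — !x9 is true.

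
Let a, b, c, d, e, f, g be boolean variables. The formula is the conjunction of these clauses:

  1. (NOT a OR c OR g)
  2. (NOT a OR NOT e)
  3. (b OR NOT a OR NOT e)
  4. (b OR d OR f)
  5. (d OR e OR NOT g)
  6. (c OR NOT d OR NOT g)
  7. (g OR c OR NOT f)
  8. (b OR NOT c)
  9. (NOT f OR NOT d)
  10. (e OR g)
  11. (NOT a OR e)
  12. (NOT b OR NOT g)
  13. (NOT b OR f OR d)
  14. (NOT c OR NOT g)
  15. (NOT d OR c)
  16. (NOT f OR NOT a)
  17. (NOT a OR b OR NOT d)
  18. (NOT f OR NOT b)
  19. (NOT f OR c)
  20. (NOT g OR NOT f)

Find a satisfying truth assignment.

a occurs only negated in the remaining clauses — set a = False.
Branch on b: take b = True.
  then g is forced to False.
  then e is forced to True.
  then f is forced to False.
  then d is forced to True.
  then c is forced to True.
Every clause has at least one true literal under this assignment.
Check each clause:
  1. (g OR c OR NOT a) — c is true.
  2. (NOT e OR NOT a) — NOT a is true.
  3. (NOT e OR NOT a OR b) — b is true.
  4. (f OR b OR d) — b is true.
  5. (d OR NOT g OR e) — NOT g is true.
  6. (c OR NOT d OR NOT g) — NOT g is true.
  7. (g OR c OR NOT f) — NOT f is true.
  8. (b OR NOT c) — b is true.
  9. (NOT d OR NOT f) — NOT f is true.
  10. (e OR g) — e is true.
  11. (e OR NOT a) — e is true.
  12. (NOT g OR NOT b) — NOT g is true.
  13. (f OR NOT b OR d) — d is true.
  14. (NOT c OR NOT g) — NOT g is true.
  15. (NOT d OR c) — c is true.
  16. (NOT f OR NOT a) — NOT f is true.
  17. (b OR NOT a OR NOT d) — b is true.
  18. (NOT f OR NOT b) — NOT f is true.
  19. (NOT f OR c) — NOT f is true.
  20. (NOT g OR NOT f) — NOT g is true.

a = F, b = T, c = T, d = T, e = T, f = F, g = F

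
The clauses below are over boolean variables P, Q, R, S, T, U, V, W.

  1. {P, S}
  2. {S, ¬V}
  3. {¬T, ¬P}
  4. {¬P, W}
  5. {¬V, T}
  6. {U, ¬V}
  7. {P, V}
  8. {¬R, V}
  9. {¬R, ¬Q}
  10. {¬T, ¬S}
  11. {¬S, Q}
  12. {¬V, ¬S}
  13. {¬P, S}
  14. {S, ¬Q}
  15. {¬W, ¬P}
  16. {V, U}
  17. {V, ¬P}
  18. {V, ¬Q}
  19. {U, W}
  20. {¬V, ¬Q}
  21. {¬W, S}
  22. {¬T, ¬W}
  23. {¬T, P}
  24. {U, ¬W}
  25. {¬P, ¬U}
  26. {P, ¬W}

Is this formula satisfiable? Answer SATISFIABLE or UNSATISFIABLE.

P = True:
  propagation gives T=False, W=True; an empty clause results — contradiction.
P = False:
  propagation gives S=True, V=True; an empty clause results — contradiction.
Every branch closes, so no satisfying assignment exists.

UNSATISFIABLE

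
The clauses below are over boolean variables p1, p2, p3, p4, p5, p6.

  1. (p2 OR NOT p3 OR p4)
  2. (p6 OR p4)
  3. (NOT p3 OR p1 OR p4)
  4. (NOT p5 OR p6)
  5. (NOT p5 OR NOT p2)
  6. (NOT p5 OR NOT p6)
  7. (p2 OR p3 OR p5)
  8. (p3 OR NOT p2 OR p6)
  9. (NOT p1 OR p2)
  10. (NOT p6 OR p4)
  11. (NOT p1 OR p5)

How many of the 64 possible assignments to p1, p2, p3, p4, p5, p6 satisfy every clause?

5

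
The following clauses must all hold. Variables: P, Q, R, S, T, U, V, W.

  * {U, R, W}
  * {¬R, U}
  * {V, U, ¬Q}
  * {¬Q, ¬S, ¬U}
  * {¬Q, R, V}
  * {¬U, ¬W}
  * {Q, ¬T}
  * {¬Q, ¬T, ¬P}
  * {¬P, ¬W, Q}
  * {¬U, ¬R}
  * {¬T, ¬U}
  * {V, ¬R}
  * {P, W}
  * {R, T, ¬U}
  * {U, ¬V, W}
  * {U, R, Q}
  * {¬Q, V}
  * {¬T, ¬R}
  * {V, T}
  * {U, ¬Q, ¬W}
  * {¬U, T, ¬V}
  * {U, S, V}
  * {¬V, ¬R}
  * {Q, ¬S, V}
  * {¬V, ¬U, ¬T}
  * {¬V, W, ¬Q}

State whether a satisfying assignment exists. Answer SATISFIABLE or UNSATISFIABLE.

UNSATISFIABLE

U = True:
  propagation gives W=False, R=False, T=False; an empty clause results — contradiction.
U = False:
  propagation gives R=False, W=True, Q=True; an empty clause results — contradiction.
Every branch closes, so no satisfying assignment exists.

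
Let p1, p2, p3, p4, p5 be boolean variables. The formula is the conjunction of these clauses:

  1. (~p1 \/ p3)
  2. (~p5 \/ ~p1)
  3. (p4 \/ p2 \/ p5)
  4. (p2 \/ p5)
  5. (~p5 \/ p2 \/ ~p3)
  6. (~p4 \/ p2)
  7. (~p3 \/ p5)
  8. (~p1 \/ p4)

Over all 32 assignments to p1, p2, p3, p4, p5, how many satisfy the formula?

The models are:
  p1=0 p2=0 p3=0 p4=0 p5=1
  p1=0 p2=1 p3=0 p4=0 p5=0
  p1=0 p2=1 p3=0 p4=0 p5=1
  p1=0 p2=1 p3=0 p4=1 p5=0
  p1=0 p2=1 p3=0 p4=1 p5=1
  p1=0 p2=1 p3=1 p4=0 p5=1
  p1=0 p2=1 p3=1 p4=1 p5=1
Count: 7.

7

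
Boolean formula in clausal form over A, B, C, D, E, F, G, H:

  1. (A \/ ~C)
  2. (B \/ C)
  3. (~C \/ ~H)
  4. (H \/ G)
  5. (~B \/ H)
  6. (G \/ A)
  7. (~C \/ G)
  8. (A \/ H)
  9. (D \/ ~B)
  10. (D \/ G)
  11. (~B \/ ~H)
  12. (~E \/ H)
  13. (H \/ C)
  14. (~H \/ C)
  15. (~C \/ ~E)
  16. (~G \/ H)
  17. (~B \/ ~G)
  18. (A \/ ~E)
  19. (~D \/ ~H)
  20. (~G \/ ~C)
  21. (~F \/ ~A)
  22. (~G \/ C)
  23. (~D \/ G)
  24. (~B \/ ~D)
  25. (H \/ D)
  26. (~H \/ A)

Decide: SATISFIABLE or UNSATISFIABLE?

UNSATISFIABLE

H = True:
  propagation gives C=False; an empty clause results — contradiction.
H = False:
  propagation gives G=True; an empty clause results — contradiction.
Every branch closes, so no satisfying assignment exists.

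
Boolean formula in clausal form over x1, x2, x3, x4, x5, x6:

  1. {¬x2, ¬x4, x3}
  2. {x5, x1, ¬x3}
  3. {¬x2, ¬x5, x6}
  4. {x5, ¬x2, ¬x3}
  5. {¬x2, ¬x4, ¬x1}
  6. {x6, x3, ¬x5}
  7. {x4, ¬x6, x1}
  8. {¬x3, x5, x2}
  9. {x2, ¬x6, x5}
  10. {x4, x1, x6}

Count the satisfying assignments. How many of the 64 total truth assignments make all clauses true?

Split on x2, then x5.
  x2=T, x5=T: remaining (x1,x3,x4,x6) ∈ {(F,T,T,T); (T,F,F,T); (T,T,F,T)} — 3.
  x2=T, x5=F: remaining (x1,x3,x4,x6) ∈ {(T,F,F,F); (T,F,F,T)} — 2.
  x2=F, x5=T: 9 of the 16 assignments to (x1,x3,x4,x6) work.
  x2=F, x5=F: remaining (x1,x3,x4,x6) ∈ {(F,F,T,F); (T,F,F,F); (T,F,T,F)} — 3.
Total: 3 + 2 + 9 + 3 = 17.

17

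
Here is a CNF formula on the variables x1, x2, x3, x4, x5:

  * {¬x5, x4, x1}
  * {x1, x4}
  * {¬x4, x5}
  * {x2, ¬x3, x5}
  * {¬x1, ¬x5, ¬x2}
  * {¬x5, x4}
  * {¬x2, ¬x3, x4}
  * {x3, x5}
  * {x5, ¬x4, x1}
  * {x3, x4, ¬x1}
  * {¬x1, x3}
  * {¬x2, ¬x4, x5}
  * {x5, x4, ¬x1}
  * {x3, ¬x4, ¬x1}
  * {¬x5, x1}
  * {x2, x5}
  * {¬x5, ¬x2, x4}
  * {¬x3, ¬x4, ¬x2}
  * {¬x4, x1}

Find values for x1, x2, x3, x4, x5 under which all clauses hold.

x1=T, x2=F, x3=T, x4=T, x5=T

Check each clause:
  1. {¬x5, x4, x1} — x1 is true.
  2. {x4, x1} — x1 is true.
  3. {x5, ¬x4} — x5 is true.
  4. {¬x3, x5, x2} — x5 is true.
  5. {¬x1, ¬x2, ¬x5} — ¬x2 is true.
  6. {¬x5, x4} — x4 is true.
  7. {¬x2, x4, ¬x3} — x4 is true.
  8. {x3, x5} — x3 is true.
  9. {¬x4, x5, x1} — x1 is true.
  10. {¬x1, x3, x4} — x3 is true.
  11. {¬x1, x3} — x3 is true.
  12. {¬x4, ¬x2, x5} — x5 is true.
  13. {x5, ¬x1, x4} — x4 is true.
  14. {¬x4, ¬x1, x3} — x3 is true.
  15. {¬x5, x1} — x1 is true.
  16. {x5, x2} — x5 is true.
  17. {x4, ¬x2, ¬x5} — x4 is true.
  18. {¬x4, ¬x3, ¬x2} — ¬x2 is true.
  19. {¬x4, x1} — x1 is true.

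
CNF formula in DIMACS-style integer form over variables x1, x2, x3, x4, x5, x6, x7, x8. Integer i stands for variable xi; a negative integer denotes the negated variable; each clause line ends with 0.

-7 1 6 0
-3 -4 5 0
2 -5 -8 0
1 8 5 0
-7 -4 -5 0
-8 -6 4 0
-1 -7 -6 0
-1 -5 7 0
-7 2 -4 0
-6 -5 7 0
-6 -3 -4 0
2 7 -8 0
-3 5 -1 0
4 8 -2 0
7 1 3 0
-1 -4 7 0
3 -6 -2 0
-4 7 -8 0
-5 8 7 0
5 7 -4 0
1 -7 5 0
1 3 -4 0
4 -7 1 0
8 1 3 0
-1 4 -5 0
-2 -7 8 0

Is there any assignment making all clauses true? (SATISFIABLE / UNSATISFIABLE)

Set x1 = True and propagate.
Set x2 = False and propagate.
The remaining clauses are satisfied by x3 = False, x4 = False, x5 = False, x6 = True, x7 = False, x8 = False.
Every clause has at least one true literal under this assignment.
So x1 = 1, x2 = 0, x3 = 0, x4 = 0, x5 = 0, x6 = 1, x7 = 0, x8 = 0 is a satisfying assignment.

SATISFIABLE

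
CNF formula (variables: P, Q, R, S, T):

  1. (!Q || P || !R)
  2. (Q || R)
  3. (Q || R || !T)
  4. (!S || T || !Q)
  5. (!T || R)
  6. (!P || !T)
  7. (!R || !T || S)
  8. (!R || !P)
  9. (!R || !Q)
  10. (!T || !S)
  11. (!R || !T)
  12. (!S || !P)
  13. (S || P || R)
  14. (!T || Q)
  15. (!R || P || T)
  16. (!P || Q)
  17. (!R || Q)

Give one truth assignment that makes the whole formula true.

P=True, Q=True, R=False, S=False, T=False

Try P = True.
  then T is forced to False.
  then R is forced to False.
  then Q is forced to True.
  then S is forced to False.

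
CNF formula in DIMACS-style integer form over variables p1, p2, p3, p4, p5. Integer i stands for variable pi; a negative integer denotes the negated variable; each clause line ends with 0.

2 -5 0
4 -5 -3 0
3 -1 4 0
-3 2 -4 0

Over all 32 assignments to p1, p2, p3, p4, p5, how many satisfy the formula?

17

Split on p3, then p4.
  p3=1, p4=1: remaining (p1,p2,p5) ∈ {(0,1,0); (0,1,1); (1,1,0); (1,1,1)} — 4.
  p3=1, p4=0: remaining (p1,p2,p5) ∈ {(0,0,0); (0,1,0); (1,0,0); (1,1,0)} — 4.
  p3=0, p4=1: p1 free; 3 ways for (p2,p5) × 2^1 = 6.
  p3=0, p4=0: remaining (p1,p2,p5) ∈ {(0,0,0); (0,1,0); (0,1,1)} — 3.
Total: 4 + 4 + 6 + 3 = 17.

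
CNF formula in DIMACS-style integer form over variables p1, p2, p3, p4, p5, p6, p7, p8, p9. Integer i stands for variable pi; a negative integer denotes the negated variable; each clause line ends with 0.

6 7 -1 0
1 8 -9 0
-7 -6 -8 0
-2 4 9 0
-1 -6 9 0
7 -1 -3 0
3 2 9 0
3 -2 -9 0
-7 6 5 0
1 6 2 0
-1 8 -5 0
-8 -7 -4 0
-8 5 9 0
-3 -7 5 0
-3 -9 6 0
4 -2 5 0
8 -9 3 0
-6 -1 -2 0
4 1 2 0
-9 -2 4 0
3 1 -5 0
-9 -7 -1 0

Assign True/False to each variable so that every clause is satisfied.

p1 = F, p2 = T, p3 = F, p4 = T, p5 = F, p6 = T, p7 = T, p8 = F, p9 = F

Set p1 = False and propagate.
The remaining clauses are satisfied by p2 = True, p3 = False, p4 = True, p5 = False, p6 = True, p7 = True, p8 = False, p9 = False.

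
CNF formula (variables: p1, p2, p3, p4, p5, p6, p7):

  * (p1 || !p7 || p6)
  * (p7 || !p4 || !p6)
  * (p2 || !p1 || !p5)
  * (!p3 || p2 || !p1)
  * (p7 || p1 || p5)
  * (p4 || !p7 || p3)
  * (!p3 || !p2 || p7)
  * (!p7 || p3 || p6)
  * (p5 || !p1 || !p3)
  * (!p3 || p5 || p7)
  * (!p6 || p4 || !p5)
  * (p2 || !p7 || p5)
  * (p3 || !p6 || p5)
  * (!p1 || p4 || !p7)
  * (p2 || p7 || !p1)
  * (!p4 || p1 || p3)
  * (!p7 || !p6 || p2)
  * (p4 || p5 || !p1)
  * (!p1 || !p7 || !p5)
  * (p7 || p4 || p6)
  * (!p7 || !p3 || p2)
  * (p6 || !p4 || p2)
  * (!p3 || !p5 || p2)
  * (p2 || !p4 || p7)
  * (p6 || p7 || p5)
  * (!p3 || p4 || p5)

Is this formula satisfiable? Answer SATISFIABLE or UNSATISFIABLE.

SATISFIABLE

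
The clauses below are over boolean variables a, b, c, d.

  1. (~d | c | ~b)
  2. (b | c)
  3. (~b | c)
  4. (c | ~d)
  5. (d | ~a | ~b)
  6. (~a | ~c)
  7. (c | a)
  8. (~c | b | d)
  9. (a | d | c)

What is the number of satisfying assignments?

3

Satisfying assignments:
  a=F b=F c=T d=T
  a=F b=T c=T d=F
  a=F b=T c=T d=T
That's 3 in total.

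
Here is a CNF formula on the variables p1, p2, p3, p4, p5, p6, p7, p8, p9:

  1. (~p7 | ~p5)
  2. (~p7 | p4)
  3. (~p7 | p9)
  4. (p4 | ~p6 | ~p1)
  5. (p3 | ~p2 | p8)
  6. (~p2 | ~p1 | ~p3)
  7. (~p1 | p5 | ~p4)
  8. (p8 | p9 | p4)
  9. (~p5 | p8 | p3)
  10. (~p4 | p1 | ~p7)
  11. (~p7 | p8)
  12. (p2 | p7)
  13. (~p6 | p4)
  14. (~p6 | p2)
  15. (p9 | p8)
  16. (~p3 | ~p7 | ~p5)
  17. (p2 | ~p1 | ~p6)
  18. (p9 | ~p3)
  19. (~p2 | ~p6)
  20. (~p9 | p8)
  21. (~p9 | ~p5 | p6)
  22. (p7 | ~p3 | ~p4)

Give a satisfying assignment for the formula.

Pure literal: p8 appears only positively; assign p8 = True.
Branch on p1: take p1 = False.
Try p2 = True.
  then p6 is forced to False.
For the remaining variables, p3 = False, p4 = False, p5 = False, p7 = False, p9 = False works.
Every clause has at least one true literal under this assignment.

p1 = False, p2 = True, p3 = False, p4 = False, p5 = False, p6 = False, p7 = False, p8 = True, p9 = False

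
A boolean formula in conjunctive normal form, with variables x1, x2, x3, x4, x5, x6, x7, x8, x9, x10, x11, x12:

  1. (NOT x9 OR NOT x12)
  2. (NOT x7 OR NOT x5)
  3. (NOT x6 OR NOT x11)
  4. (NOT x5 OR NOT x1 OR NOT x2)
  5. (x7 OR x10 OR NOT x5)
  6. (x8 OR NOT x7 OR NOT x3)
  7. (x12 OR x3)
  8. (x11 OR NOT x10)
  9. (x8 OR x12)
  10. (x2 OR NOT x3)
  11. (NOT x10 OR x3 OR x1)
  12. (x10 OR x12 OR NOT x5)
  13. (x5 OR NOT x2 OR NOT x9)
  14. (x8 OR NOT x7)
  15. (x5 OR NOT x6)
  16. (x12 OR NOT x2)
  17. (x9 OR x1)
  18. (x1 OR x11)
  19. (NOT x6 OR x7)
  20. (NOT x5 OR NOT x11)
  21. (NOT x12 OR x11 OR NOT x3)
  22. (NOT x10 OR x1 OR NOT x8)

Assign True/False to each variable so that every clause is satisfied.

x1=T  x2=T  x3=T  x4=T  x5=F  x6=F  x7=F  x8=T  x9=F  x10=T  x11=T  x12=T

Check each clause:
  1. (NOT x9 OR NOT x12) — NOT x9 is true.
  2. (NOT x5 OR NOT x7) — NOT x7 is true.
  3. (NOT x6 OR NOT x11) — NOT x6 is true.
  4. (NOT x1 OR NOT x2 OR NOT x5) — NOT x5 is true.
  5. (x10 OR x7 OR NOT x5) — x10 is true.
  6. (NOT x3 OR NOT x7 OR x8) — x8 is true.
  7. (x3 OR x12) — x3 is true.
  8. (NOT x10 OR x11) — x11 is true.
  9. (x8 OR x12) — x8 is true.
  10. (NOT x3 OR x2) — x2 is true.
  11. (NOT x10 OR x3 OR x1) — x1 is true.
  12. (x12 OR x10 OR NOT x5) — x10 is true.
  13. (x5 OR NOT x2 OR NOT x9) — NOT x9 is true.
  14. (NOT x7 OR x8) — x8 is true.
  15. (x5 OR NOT x6) — NOT x6 is true.
  16. (NOT x2 OR x12) — x12 is true.
  17. (x1 OR x9) — x1 is true.
  18. (x11 OR x1) — x1 is true.
  19. (NOT x6 OR x7) — NOT x6 is true.
  20. (NOT x5 OR NOT x11) — NOT x5 is true.
  21. (x11 OR NOT x3 OR NOT x12) — x11 is true.
  22. (NOT x10 OR NOT x8 OR x1) — x1 is true.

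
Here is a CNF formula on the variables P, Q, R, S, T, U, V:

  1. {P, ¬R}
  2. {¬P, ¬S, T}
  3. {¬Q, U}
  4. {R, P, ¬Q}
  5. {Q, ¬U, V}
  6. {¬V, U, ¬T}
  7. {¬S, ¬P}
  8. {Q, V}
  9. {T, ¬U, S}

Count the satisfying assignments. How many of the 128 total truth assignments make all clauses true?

13

Split on P, then Q.
  P=T, Q=T: remaining (R,S,T,U,V) ∈ {(F,F,T,T,F); (F,F,T,T,T); (T,F,T,T,F); (T,F,T,T,T)} — 4.
  P=T, Q=F: remaining (R,S,T,U,V) ∈ {(F,F,F,F,T); (F,F,T,T,T); (T,F,F,F,T); (T,F,T,T,T)} — 4.
  P=F, Q=T: a clause becomes empty — 0.
  P=F, Q=F: 5 of the 32 assignments to (R,S,T,U,V) work.
Total: 4 + 4 + 0 + 5 = 13.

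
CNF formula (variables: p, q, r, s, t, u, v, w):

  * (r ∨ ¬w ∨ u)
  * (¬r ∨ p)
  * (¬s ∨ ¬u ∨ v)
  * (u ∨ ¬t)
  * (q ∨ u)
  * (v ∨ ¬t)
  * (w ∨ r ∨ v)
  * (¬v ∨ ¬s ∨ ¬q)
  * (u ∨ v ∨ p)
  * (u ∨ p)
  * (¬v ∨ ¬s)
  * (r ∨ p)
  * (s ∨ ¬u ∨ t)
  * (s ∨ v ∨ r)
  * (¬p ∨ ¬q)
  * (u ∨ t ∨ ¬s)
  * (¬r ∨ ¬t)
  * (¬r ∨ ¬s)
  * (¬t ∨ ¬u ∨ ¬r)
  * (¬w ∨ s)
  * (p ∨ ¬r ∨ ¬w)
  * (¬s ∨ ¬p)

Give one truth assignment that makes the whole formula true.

p = True, q = False, r = False, s = False, t = True, u = True, v = True, w = False

Try p = True.
  then q is forced to False.
  then u is forced to True.
  then s is forced to False.
  then t is forced to True.
  then v is forced to True.
  then r is forced to False.
  then w is forced to False.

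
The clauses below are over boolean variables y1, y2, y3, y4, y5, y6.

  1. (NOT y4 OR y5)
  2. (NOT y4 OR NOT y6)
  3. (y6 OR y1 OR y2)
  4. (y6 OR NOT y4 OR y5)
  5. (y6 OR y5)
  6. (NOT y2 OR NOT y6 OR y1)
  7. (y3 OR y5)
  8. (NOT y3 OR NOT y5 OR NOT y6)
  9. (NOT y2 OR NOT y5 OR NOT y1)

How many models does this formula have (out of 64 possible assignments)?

13

Split on y5, then y6.
  y5=T, y6=T: remaining (y1,y2,y3,y4) ∈ {(F,F,F,F); (T,F,F,F)} — 2.
  y5=T, y6=F: y3, y4 free; 2 ways for (y1,y2) × 2^2 = 8.
  y5=F, y6=T: remaining (y1,y2,y3,y4) ∈ {(F,F,T,F); (T,F,T,F); (T,T,T,F)} — 3.
  y5=F, y6=F: a clause becomes empty — 0.
Total: 2 + 8 + 3 + 0 = 13.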